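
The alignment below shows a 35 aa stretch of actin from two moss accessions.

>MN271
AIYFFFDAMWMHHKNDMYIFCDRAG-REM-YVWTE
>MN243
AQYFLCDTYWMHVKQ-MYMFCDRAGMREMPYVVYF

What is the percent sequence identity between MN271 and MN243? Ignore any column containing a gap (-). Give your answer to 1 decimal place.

65.6%

Excluding the 3 gap columns leaves 32 comparable sites.
Mismatches occur at site 2 (I/Q), site 5 (F/L), site 6 (F/C), site 8 (A/T), site 9 (M/Y), site 13 (H/V), site 15 (N/Q), site 19 (I/M), site 33 (W/V), site 34 (T/Y), site 35 (E/F).
21 of the 32 comparable sites match, so the percent identity is 21/32 × 100 = 65.6%.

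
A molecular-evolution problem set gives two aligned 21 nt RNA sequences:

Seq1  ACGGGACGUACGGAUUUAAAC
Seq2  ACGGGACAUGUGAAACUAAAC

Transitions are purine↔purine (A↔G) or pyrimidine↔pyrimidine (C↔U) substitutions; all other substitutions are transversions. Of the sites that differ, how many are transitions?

Differing sites — 8:G/A (Ti); 10:A/G (Ti); 11:C/U (Ti); 13:G/A (Ti); 15:U/A (Tv); 16:U/C (Ti).
Of the 6 differences, 5 transitions and 1 transversion, so the answer is 5.

5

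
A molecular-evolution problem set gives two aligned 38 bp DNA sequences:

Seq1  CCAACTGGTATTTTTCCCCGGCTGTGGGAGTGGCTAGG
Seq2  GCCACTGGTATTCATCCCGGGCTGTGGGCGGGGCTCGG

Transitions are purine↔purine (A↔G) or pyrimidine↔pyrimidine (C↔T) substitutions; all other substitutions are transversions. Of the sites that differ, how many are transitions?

Differing sites — 1:C/G (Tv); 3:A/C (Tv); 13:T/C (Ti); 14:T/A (Tv); 19:C/G (Tv); 29:A/C (Tv); 31:T/G (Tv); 36:A/C (Tv).
Of the 8 differences, 1 transition and 7 transversions, so the answer is 1.

1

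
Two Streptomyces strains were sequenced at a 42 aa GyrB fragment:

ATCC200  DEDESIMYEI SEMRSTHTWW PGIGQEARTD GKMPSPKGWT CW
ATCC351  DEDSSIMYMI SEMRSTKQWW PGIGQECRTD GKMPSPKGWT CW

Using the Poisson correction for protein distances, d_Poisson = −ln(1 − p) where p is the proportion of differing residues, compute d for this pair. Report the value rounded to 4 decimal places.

0.1268

Mismatches occur at site 4 (E↔S), site 9 (E↔M), site 17 (H↔K), site 18 (T↔Q), site 27 (A↔C).
p = 5/42 = 0.119048.
d = −ln(1 − 0.119048) = −ln(0.880952) = 0.1268.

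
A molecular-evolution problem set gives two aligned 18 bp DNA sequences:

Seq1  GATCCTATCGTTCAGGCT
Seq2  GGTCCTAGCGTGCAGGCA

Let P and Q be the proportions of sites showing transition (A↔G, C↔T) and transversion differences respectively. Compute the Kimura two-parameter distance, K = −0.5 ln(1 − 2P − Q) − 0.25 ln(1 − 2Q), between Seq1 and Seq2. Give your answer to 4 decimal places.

0.2641

Differing sites — 2:A/G (Ti); 8:T/G (Tv); 12:T/G (Tv); 18:T/A (Tv).
Of the 4 differences, 1 transition and 3 transversions over 18 sites: P = 1/18 = 0.055556, Q = 3/18 = 0.166667.
d = −0.5·ln(0.722221) − 0.25·ln(0.666666) = −0.5·(-0.325424) − 0.25·(-0.405466) = 0.2641.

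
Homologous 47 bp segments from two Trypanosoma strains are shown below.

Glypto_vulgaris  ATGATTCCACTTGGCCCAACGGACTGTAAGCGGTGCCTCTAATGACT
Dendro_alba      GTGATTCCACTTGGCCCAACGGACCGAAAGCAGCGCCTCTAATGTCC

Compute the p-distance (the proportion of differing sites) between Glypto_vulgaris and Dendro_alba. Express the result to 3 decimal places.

0.149

The sequences differ at positions 1 (A/G), 25 (T/C), 27 (T/A), 32 (G/A), 34 (T/C), 45 (A/T), 47 (T/C).
There are 7 differences over 47 sites, so p = 7/47 = 0.149.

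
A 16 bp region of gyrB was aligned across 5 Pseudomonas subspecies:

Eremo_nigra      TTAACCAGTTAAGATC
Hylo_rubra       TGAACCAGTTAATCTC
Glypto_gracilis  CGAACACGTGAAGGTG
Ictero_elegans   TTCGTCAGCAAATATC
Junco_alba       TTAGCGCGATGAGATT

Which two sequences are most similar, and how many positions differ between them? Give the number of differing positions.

Pairwise Hamming distances:
  Eremo_nigra vs Hylo_rubra: 3
  Eremo_nigra vs Glypto_gracilis: 7
  Eremo_nigra vs Ictero_elegans: 6
  Eremo_nigra vs Junco_alba: 6
  Hylo_rubra vs Glypto_gracilis: 7
  Hylo_rubra vs Ictero_elegans: 7
  Hylo_rubra vs Junco_alba: 9
  Glypto_gracilis vs Ictero_elegans: 12
  Glypto_gracilis vs Junco_alba: 9
  Ictero_elegans vs Junco_alba: 9
The smallest is 3, between Eremo_nigra and Hylo_rubra.

3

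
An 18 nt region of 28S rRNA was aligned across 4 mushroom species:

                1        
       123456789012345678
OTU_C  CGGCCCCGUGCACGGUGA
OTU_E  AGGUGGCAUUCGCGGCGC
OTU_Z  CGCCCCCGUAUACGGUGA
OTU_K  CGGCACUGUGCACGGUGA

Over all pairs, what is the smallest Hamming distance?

2

Pairwise Hamming distances:
  OTU_C vs OTU_E: 9
  OTU_C vs OTU_Z: 3
  OTU_C vs OTU_K: 2
  OTU_E vs OTU_Z: 11
  OTU_E vs OTU_K: 10
  OTU_Z vs OTU_K: 5
The smallest is 2, between OTU_C and OTU_K.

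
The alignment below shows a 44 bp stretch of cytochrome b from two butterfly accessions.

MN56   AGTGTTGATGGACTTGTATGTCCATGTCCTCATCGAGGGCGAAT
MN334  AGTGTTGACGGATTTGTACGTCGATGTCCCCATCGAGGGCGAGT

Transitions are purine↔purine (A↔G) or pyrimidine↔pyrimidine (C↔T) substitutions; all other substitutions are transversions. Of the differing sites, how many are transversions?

1

Differing sites — 9:T/C (Ti); 13:C/T (Ti); 19:T/C (Ti); 23:C/G (Tv); 30:T/C (Ti); 43:A/G (Ti).
Of the 6 differences, 5 transitions and 1 transversion, so the answer is 1.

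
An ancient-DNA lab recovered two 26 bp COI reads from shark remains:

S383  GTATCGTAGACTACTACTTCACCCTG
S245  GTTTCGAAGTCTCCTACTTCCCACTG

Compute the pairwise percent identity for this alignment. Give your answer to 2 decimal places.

The sequences differ at positions 3 (A/T), 7 (T/A), 10 (A/T), 13 (A/C), 21 (A/C), 23 (C/A).
20 of the 26 sites match, so the percent identity is 20/26 × 100 = 76.92%.

76.92%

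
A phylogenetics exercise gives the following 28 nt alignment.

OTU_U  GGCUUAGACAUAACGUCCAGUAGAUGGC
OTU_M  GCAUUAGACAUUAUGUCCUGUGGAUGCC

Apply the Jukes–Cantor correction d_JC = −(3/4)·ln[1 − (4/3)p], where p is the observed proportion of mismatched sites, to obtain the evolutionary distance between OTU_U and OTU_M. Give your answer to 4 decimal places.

Differing sites — 2:G/C; 3:C/A; 12:A/U; 14:C/U; 19:A/U; 22:A/G; 27:G/C.
p = 7/28 = 0.250000.
d = −0.75 · ln(1 − (4/3)·0.250000) = −0.75 · ln(0.666667) = −0.75 · (-0.405465) = 0.3041.

0.3041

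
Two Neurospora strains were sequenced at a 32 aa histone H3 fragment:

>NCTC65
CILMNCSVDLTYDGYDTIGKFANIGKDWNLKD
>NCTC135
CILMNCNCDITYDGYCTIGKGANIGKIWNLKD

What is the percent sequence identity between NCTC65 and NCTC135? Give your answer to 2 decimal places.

81.25%

Mismatches occur at site 7 (S↔N), site 8 (V↔C), site 10 (L↔I), site 16 (D↔C), site 21 (F↔G), site 27 (D↔I).
26 of the 32 sites match, so the percent identity is 26/32 × 100 = 81.25%.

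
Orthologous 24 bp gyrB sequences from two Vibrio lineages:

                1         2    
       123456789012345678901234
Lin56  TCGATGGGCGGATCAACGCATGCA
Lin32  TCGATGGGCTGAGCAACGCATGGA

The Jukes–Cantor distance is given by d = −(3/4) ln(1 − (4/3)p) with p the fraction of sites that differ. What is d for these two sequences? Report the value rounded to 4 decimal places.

Mismatches occur at site 10 (G→T), site 13 (T→G), site 23 (C→G).
p = 3/24 = 0.125000.
d = −0.75 · ln(1 − (4/3)·0.125000) = −0.75 · ln(0.833333) = −0.75 · (-0.182322) = 0.1367.

0.1367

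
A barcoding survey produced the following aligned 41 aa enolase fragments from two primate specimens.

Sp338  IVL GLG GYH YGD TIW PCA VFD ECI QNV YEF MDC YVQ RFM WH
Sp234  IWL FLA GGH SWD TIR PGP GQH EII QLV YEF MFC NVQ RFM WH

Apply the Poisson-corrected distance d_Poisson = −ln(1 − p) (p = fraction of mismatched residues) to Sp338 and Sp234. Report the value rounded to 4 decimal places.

0.4947

Mismatches occur at site 2 (V/W), site 4 (G/F), site 6 (G/A), site 8 (Y/G), site 10 (Y/S), site 11 (G/W), site 15 (W/R), site 17 (C/G), site 18 (A/P), site 19 (V/G), site 20 (F/Q), site 21 (D/H), site 23 (C/I), site 26 (N/L), site 32 (D/F), site 34 (Y/N).
p = 16/41 = 0.390244.
d = −ln(1 − 0.390244) = −ln(0.609756) = 0.4947.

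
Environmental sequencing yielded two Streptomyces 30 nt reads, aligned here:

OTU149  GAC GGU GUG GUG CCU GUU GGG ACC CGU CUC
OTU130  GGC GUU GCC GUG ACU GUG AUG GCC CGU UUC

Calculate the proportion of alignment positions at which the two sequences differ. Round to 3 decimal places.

Differing sites — 2:A/G; 5:G/U; 8:U/C; 9:G/C; 13:C/A; 18:U/G; 19:G/A; 20:G/U; 22:A/G; 28:C/U.
There are 10 differences over 30 sites, so p = 10/30 = 0.333.

0.333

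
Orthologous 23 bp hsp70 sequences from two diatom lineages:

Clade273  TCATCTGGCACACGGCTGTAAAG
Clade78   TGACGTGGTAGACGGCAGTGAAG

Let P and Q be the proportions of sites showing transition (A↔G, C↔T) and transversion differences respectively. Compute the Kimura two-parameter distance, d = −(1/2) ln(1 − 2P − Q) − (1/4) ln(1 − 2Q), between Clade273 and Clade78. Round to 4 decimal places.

0.3921

The sequences differ at positions 2 (C/G, transversion), 4 (T/C, transition), 5 (C/G, transversion), 9 (C/T, transition), 11 (C/G, transversion), 17 (T/A, transversion), 20 (A/G, transition).
Of the 7 differences, 3 transitions and 4 transversions over 23 sites: P = 3/23 = 0.130435, Q = 4/23 = 0.173913.
d = −0.5·ln(0.565217) − 0.25·ln(0.652174) = −0.5·(-0.570546) − 0.25·(-0.427444) = 0.3921.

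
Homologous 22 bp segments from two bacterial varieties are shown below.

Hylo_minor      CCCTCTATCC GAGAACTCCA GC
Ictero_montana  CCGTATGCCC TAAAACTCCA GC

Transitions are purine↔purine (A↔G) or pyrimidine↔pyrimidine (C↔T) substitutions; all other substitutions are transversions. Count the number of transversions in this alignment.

Differing sites — 3:C/G (Tv); 5:C/A (Tv); 7:A/G (Ti); 8:T/C (Ti); 11:G/T (Tv); 13:G/A (Ti).
Of the 6 differences, 3 transitions and 3 transversions, so the answer is 3.

3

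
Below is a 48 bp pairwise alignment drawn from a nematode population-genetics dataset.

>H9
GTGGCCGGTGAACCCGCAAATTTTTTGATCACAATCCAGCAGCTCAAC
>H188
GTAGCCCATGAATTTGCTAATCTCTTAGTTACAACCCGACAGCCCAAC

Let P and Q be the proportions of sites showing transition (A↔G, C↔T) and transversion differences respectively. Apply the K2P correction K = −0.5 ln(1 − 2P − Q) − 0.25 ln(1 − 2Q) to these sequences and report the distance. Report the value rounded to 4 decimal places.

Mismatches occur at site 3 (G→A, transition), site 7 (G→C, transversion), site 8 (G→A, transition), site 13 (C→T, transition), site 14 (C→T, transition), site 15 (C→T, transition), site 18 (A→T, transversion), site 22 (T→C, transition), site 24 (T→C, transition), site 27 (G→A, transition), site 28 (A→G, transition), site 30 (C→T, transition), site 35 (T→C, transition), site 38 (A→G, transition), site 39 (G→A, transition), site 44 (T→C, transition).
Of the 16 differences, 14 transitions and 2 transversions over 48 sites: P = 14/48 = 0.291667, Q = 2/48 = 0.041667.
d = −0.5·ln(0.374999) − 0.25·ln(0.916666) = −0.5·(-0.980832) − 0.25·(-0.087012) = 0.5122.

0.5122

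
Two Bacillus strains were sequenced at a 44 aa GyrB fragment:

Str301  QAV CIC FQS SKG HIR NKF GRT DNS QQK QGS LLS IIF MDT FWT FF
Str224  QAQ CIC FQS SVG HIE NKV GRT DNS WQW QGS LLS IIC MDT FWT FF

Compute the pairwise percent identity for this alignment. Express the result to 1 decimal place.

84.1%

Differing sites — 3:V/Q; 11:K/V; 15:R/E; 18:F/V; 25:Q/W; 27:K/W; 36:F/C.
37 of the 44 sites match, so the percent identity is 37/44 × 100 = 84.1%.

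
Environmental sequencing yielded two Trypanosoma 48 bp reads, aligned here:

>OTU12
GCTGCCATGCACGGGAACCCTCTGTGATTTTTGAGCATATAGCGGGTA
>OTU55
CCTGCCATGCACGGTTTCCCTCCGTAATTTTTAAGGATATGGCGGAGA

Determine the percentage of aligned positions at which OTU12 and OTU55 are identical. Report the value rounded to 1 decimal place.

The sequences differ at positions 1 (G/C), 15 (G/T), 16 (A/T), 17 (A/T), 23 (T/C), 26 (G/A), 33 (G/A), 36 (C/G), 41 (A/G), 46 (G/A), 47 (T/G).
37 of the 48 sites match, so the percent identity is 37/48 × 100 = 77.1%.

77.1%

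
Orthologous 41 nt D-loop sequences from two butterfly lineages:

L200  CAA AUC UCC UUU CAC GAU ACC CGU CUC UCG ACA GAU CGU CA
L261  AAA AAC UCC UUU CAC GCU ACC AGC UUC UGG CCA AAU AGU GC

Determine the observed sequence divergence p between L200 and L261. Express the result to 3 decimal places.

The sequences differ at positions 1 (C/A), 5 (U/A), 17 (A/C), 22 (C/A), 24 (U/C), 25 (C/U), 29 (C/G), 31 (A/C), 34 (G/A), 37 (C/A), 40 (C/G), 41 (A/C).
There are 12 differences over 41 sites, so p = 12/41 = 0.293.

0.293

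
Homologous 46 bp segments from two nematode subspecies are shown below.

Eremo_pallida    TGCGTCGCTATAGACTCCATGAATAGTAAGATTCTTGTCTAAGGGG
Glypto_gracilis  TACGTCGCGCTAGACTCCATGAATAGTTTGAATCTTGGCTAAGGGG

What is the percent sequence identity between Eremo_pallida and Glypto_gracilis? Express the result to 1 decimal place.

The sequences differ at positions 2 (G/A), 9 (T/G), 10 (A/C), 28 (A/T), 29 (A/T), 32 (T/A), 38 (T/G).
39 of the 46 sites match, so the percent identity is 39/46 × 100 = 84.8%.

84.8%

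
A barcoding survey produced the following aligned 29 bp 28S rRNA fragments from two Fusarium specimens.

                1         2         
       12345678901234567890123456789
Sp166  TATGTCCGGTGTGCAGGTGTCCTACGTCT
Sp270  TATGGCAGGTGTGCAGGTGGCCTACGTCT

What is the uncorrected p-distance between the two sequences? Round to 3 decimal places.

0.103

Mismatches occur at site 5 (T→G), site 7 (C→A), site 20 (T→G).
There are 3 differences over 29 sites, so p = 3/29 = 0.103.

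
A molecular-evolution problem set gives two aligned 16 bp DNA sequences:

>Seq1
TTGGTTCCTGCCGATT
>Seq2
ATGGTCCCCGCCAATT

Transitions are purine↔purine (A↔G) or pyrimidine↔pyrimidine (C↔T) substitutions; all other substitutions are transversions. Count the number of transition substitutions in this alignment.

Differing sites — 1:T/A (Tv); 6:T/C (Ti); 9:T/C (Ti); 13:G/A (Ti).
Of the 4 differences, 3 transitions and 1 transversion, so the answer is 3.

3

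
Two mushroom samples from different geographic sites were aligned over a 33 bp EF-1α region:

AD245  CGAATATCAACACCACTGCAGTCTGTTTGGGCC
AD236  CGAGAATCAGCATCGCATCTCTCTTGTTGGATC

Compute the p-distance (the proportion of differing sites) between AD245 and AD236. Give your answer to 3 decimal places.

Mismatches occur at site 4 (A→G), site 5 (T→A), site 10 (A→G), site 13 (C→T), site 15 (A→G), site 17 (T→A), site 18 (G→T), site 20 (A→T), site 21 (G→C), site 25 (G→T), site 26 (T→G), site 31 (G→A), site 32 (C→T).
There are 13 differences over 33 sites, so p = 13/33 = 0.394.

0.394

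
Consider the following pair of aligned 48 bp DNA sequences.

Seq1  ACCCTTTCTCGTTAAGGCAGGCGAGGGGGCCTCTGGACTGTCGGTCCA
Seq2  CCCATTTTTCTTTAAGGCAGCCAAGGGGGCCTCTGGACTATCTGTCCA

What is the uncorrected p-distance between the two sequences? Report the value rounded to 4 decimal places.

The sequences differ at positions 1 (A/C), 4 (C/A), 8 (C/T), 11 (G/T), 21 (G/C), 23 (G/A), 40 (G/A), 43 (G/T).
There are 8 differences over 48 sites, so p = 8/48 = 0.1667.

0.1667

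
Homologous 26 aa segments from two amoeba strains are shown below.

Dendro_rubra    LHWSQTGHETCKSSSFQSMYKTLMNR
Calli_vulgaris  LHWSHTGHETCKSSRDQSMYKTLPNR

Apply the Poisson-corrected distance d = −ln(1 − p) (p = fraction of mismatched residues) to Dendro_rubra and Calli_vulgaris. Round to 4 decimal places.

The sequences differ at positions 5 (Q/H), 15 (S/R), 16 (F/D), 24 (M/P).
p = 4/26 = 0.153846.
d = −ln(1 − 0.153846) = −ln(0.846154) = 0.1671.

0.1671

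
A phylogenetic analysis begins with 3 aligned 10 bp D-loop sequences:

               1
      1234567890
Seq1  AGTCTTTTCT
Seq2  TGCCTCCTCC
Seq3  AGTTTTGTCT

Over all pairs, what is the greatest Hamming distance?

Pairwise Hamming distances:
  Seq1 vs Seq2: 5
  Seq1 vs Seq3: 2
  Seq2 vs Seq3: 6
The largest is 6, between Seq2 and Seq3.

6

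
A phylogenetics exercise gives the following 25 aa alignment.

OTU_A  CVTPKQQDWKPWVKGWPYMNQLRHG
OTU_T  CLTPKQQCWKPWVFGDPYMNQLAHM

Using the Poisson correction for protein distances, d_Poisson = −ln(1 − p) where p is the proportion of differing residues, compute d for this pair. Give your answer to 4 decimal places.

Mismatches occur at site 2 (V↔L), site 8 (D↔C), site 14 (K↔F), site 16 (W↔D), site 23 (R↔A), site 25 (G↔M).
p = 6/25 = 0.240000.
d = −ln(1 − 0.240000) = −ln(0.760000) = 0.2744.

0.2744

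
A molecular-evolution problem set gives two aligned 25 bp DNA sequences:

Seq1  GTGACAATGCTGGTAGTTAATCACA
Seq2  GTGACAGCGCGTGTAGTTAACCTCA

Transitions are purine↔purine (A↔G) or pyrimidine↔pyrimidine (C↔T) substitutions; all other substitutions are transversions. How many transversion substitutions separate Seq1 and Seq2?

Mismatches occur at site 7 (A↔G, transition), site 8 (T↔C, transition), site 11 (T↔G, transversion), site 12 (G↔T, transversion), site 21 (T↔C, transition), site 23 (A↔T, transversion).
Of the 6 differences, 3 transitions and 3 transversions, so the answer is 3.

3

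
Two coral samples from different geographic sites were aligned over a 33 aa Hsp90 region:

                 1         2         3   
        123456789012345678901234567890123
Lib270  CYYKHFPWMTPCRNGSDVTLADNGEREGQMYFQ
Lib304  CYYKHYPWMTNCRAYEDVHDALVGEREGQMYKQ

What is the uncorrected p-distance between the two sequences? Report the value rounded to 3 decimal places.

Differing sites — 6:F/Y; 11:P/N; 14:N/A; 15:G/Y; 16:S/E; 19:T/H; 20:L/D; 22:D/L; 23:N/V; 32:F/K.
There are 10 differences over 33 sites, so p = 10/33 = 0.303.

0.303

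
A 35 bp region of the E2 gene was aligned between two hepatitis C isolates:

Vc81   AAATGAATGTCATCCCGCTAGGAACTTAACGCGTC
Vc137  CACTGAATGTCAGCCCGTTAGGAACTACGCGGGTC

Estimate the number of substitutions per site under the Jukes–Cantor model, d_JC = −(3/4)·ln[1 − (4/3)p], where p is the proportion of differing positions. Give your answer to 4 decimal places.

0.2726

Differing sites — 1:A/C; 3:A/C; 13:T/G; 18:C/T; 27:T/A; 28:A/C; 29:A/G; 32:C/G.
p = 8/35 = 0.228571.
d = −0.75 · ln(1 − (4/3)·0.228571) = −0.75 · ln(0.695239) = −0.75 · (-0.363500) = 0.2726.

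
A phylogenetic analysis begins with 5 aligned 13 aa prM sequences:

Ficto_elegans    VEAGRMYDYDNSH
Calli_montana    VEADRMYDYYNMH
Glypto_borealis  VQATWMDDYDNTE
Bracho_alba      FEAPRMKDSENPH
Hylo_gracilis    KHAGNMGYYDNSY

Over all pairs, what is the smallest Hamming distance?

3

Pairwise Hamming distances:
  Ficto_elegans vs Calli_montana: 3
  Ficto_elegans vs Glypto_borealis: 6
  Ficto_elegans vs Bracho_alba: 6
  Ficto_elegans vs Hylo_gracilis: 6
  Calli_montana vs Glypto_borealis: 7
  Calli_montana vs Bracho_alba: 6
  Calli_montana vs Hylo_gracilis: 9
  Glypto_borealis vs Bracho_alba: 9
  Glypto_borealis vs Hylo_gracilis: 8
  Bracho_alba vs Hylo_gracilis: 10
The smallest is 3, between Ficto_elegans and Calli_montana.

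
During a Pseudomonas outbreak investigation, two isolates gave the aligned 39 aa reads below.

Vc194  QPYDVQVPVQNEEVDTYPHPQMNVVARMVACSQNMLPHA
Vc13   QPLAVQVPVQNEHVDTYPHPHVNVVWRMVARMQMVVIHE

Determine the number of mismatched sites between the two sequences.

Mismatches occur at site 3 (Y↔L), site 4 (D↔A), site 13 (E↔H), site 21 (Q↔H), site 22 (M↔V), site 26 (A↔W), site 31 (C↔R), site 32 (S↔M), site 34 (N↔M), site 35 (M↔V), site 36 (L↔V), site 37 (P↔I), site 39 (A↔E).
That gives 13 mismatches out of 39 aligned sites, so the Hamming distance is 13.

13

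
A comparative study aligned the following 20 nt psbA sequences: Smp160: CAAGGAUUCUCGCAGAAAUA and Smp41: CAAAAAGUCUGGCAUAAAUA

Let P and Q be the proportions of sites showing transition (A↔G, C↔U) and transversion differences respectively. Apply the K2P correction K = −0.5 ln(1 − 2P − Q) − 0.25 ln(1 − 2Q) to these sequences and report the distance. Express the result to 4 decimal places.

The sequences differ at positions 4 (G/A, transition), 5 (G/A, transition), 7 (U/G, transversion), 11 (C/G, transversion), 15 (G/U, transversion).
Of the 5 differences, 2 transitions and 3 transversions over 20 sites: P = 2/20 = 0.100000, Q = 3/20 = 0.150000.
d = −0.5·ln(0.650000) − 0.25·ln(0.700000) = −0.5·(-0.430783) − 0.25·(-0.356675) = 0.3046.

0.3046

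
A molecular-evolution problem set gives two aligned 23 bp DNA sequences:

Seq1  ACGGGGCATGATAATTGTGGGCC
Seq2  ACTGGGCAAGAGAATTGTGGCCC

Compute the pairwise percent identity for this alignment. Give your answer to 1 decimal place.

The sequences differ at positions 3 (G/T), 9 (T/A), 12 (T/G), 21 (G/C).
19 of the 23 sites match, so the percent identity is 19/23 × 100 = 82.6%.

82.6%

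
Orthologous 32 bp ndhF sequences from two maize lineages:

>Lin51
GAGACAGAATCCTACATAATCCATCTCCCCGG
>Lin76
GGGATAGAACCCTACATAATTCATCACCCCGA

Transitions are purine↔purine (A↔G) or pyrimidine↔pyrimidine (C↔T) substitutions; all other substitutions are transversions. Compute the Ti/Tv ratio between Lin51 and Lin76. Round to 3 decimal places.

5.000

The sequences differ at positions 2 (A/G, transition), 5 (C/T, transition), 10 (T/C, transition), 21 (C/T, transition), 26 (T/A, transversion), 32 (G/A, transition).
Of the 6 differences, 5 transitions and 1 transversion, so Ti/Tv = 5/1 = 5.000.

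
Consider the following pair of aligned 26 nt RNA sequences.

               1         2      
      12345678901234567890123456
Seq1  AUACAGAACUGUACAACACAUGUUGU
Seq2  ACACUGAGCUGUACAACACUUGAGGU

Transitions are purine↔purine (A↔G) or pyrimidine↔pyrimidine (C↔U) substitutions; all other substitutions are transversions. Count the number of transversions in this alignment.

4

Differing sites — 2:U/C (Ti); 5:A/U (Tv); 8:A/G (Ti); 20:A/U (Tv); 23:U/A (Tv); 24:U/G (Tv).
Of the 6 differences, 2 transitions and 4 transversions, so the answer is 4.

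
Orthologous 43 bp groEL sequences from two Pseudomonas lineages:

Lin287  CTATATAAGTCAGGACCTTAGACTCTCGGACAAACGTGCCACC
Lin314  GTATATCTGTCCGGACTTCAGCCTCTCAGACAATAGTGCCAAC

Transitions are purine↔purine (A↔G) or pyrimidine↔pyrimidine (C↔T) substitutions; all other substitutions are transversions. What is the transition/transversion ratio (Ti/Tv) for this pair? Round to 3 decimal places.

The sequences differ at positions 1 (C/G, transversion), 7 (A/C, transversion), 8 (A/T, transversion), 12 (A/C, transversion), 17 (C/T, transition), 19 (T/C, transition), 22 (A/C, transversion), 28 (G/A, transition), 34 (A/T, transversion), 35 (C/A, transversion), 42 (C/A, transversion).
Of the 11 differences, 3 transitions and 8 transversions, so Ti/Tv = 3/8 = 0.375.

0.375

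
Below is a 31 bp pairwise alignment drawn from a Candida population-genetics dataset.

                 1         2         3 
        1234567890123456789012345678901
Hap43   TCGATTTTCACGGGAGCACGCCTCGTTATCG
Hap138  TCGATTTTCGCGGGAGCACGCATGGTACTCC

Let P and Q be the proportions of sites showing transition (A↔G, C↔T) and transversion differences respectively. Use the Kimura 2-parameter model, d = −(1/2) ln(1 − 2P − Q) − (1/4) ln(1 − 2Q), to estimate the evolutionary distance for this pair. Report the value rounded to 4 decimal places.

Mismatches occur at site 10 (A↔G, transition), site 22 (C↔A, transversion), site 24 (C↔G, transversion), site 27 (T↔A, transversion), site 28 (A↔C, transversion), site 31 (G↔C, transversion).
Of the 6 differences, 1 transition and 5 transversions over 31 sites: P = 1/31 = 0.032258, Q = 5/31 = 0.161290.
d = −0.5·ln(0.774194) − 0.25·ln(0.677420) = −0.5·(-0.255933) − 0.25·(-0.389464) = 0.2253.

0.2253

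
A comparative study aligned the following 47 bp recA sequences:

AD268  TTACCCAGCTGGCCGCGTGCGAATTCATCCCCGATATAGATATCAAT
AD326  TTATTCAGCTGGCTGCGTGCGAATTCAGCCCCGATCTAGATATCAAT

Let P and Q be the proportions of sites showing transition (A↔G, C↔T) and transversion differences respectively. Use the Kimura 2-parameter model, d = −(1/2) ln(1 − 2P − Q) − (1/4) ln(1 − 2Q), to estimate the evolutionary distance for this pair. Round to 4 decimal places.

Mismatches occur at site 4 (C/T, transition), site 5 (C/T, transition), site 14 (C/T, transition), site 28 (T/G, transversion), site 36 (A/C, transversion).
Of the 5 differences, 3 transitions and 2 transversions over 47 sites: P = 3/47 = 0.063830, Q = 2/47 = 0.042553.
d = −0.5·ln(0.829787) − 0.25·ln(0.914894) = −0.5·(-0.186586) − 0.25·(-0.088947) = 0.1155.

0.1155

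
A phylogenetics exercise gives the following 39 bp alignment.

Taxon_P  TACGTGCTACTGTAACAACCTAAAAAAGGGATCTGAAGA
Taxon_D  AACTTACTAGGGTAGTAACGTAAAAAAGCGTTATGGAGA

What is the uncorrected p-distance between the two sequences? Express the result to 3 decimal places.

Mismatches occur at site 1 (T↔A), site 4 (G↔T), site 6 (G↔A), site 10 (C↔G), site 11 (T↔G), site 15 (A↔G), site 16 (C↔T), site 20 (C↔G), site 29 (G↔C), site 31 (A↔T), site 33 (C↔A), site 36 (A↔G).
There are 12 differences over 39 sites, so p = 12/39 = 0.308.

0.308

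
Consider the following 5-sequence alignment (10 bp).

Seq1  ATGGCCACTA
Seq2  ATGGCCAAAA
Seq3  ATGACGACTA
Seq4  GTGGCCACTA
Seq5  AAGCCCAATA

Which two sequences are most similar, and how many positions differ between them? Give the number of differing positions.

Pairwise Hamming distances:
  Seq1 vs Seq2: 2
  Seq1 vs Seq3: 2
  Seq1 vs Seq4: 1
  Seq1 vs Seq5: 3
  Seq2 vs Seq3: 4
  Seq2 vs Seq4: 3
  Seq2 vs Seq5: 3
  Seq3 vs Seq4: 3
  Seq3 vs Seq5: 4
  Seq4 vs Seq5: 4
The smallest is 1, between Seq1 and Seq4.

1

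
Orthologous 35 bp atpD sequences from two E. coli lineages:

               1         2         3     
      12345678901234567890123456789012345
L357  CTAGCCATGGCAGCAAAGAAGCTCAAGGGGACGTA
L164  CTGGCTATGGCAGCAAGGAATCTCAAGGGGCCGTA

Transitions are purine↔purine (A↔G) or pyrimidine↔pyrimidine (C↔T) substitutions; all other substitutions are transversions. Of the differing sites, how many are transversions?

The sequences differ at positions 3 (A/G, transition), 6 (C/T, transition), 17 (A/G, transition), 21 (G/T, transversion), 31 (A/C, transversion).
Of the 5 differences, 3 transitions and 2 transversions, so the answer is 2.

2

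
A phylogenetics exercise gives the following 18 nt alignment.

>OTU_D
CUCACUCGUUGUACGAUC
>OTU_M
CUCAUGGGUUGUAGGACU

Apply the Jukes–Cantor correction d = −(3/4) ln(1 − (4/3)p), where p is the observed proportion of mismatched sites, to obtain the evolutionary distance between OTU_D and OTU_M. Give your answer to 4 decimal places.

0.4408

Differing sites — 5:C/U; 6:U/G; 7:C/G; 14:C/G; 17:U/C; 18:C/U.
p = 6/18 = 0.333333.
d = −0.75 · ln(1 − (4/3)·0.333333) = −0.75 · ln(0.555556) = −0.75 · (-0.587786) = 0.4408.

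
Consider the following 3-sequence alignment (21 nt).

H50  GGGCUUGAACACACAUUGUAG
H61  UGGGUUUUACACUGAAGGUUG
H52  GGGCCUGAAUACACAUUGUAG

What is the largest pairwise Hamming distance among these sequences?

11

Pairwise Hamming distances:
  H50 vs H61: 9
  H50 vs H52: 2
  H61 vs H52: 11
The largest is 11, between H61 and H52.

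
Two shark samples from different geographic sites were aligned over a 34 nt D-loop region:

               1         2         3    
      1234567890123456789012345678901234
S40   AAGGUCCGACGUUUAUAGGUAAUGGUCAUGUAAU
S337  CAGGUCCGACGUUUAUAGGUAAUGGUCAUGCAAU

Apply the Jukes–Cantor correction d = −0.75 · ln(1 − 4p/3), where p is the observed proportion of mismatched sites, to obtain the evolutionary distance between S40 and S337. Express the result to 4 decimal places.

The sequences differ at positions 1 (A/C), 31 (U/C).
p = 2/34 = 0.058824.
d = −0.75 · ln(1 − (4/3)·0.058824) = −0.75 · ln(0.921568) = −0.75 · (-0.081679) = 0.0613.

0.0613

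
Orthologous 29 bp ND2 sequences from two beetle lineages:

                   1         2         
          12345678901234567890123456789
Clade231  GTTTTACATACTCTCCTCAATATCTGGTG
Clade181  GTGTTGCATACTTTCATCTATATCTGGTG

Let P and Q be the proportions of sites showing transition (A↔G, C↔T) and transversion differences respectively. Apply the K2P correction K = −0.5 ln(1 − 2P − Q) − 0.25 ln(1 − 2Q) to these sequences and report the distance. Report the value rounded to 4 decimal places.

0.1961

Differing sites — 3:T/G (Tv); 6:A/G (Ti); 13:C/T (Ti); 16:C/A (Tv); 19:A/T (Tv).
Of the 5 differences, 2 transitions and 3 transversions over 29 sites: P = 2/29 = 0.068966, Q = 3/29 = 0.103448.
d = −0.5·ln(0.758620) − 0.25·ln(0.793104) = −0.5·(-0.276254) − 0.25·(-0.231801) = 0.1961.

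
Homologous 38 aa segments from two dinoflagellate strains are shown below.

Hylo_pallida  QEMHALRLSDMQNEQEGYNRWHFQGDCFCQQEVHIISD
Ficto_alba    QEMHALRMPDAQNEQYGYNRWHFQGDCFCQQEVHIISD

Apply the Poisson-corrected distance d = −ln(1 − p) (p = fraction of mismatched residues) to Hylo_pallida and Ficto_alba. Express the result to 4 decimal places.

The sequences differ at positions 8 (L/M), 9 (S/P), 11 (M/A), 16 (E/Y).
p = 4/38 = 0.105263.
d = −ln(1 − 0.105263) = −ln(0.894737) = 0.1112.

0.1112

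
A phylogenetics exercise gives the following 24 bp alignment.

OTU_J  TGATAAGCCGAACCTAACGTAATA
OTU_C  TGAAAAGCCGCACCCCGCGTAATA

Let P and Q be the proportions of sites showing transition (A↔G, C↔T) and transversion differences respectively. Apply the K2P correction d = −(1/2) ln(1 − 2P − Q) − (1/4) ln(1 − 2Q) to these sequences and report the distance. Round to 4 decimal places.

0.2443

Mismatches occur at site 4 (T→A, transversion), site 11 (A→C, transversion), site 15 (T→C, transition), site 16 (A→C, transversion), site 17 (A→G, transition).
Of the 5 differences, 2 transitions and 3 transversions over 24 sites: P = 2/24 = 0.083333, Q = 3/24 = 0.125000.
d = −0.5·ln(0.708334) − 0.25·ln(0.750000) = −0.5·(-0.344840) − 0.25·(-0.287682) = 0.2443.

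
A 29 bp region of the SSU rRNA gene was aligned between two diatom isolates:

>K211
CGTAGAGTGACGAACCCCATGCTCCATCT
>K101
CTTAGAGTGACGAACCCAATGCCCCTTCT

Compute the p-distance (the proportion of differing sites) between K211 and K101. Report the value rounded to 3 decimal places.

0.138

Differing sites — 2:G/T; 18:C/A; 23:T/C; 26:A/T.
There are 4 differences over 29 sites, so p = 4/29 = 0.138.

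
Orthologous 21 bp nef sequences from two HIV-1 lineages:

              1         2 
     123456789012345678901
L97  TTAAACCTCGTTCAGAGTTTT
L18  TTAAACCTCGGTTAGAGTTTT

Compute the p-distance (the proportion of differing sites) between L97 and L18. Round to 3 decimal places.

0.095

Mismatches occur at site 11 (T→G), site 13 (C→T).
There are 2 differences over 21 sites, so p = 2/21 = 0.095.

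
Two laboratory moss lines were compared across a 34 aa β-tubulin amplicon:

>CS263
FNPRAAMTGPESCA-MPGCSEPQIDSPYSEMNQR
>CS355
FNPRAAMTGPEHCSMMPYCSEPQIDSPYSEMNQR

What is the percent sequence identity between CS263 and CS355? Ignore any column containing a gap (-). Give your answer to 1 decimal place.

90.9%

Excluding the 1 gap column leaves 33 comparable sites.
Differing sites — 12:S/H; 14:A/S; 18:G/Y.
30 of the 33 comparable sites match, so the percent identity is 30/33 × 100 = 90.9%.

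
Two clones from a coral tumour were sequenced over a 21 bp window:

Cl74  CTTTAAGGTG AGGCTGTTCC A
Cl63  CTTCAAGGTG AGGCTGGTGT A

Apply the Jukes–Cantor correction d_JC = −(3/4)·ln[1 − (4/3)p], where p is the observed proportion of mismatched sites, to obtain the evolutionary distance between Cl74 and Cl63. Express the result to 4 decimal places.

Differing sites — 4:T/C; 17:T/G; 19:C/G; 20:C/T.
p = 4/21 = 0.190476.
d = −0.75 · ln(1 − (4/3)·0.190476) = −0.75 · ln(0.746032) = −0.75 · (-0.292987) = 0.2197.

0.2197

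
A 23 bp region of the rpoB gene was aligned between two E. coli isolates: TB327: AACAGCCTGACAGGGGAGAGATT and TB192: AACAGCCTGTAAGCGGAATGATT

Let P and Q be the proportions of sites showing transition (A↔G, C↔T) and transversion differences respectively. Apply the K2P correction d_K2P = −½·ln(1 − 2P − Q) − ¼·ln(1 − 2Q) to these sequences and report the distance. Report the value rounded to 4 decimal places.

0.2580

Differing sites — 10:A/T (Tv); 11:C/A (Tv); 14:G/C (Tv); 18:G/A (Ti); 19:A/T (Tv).
Of the 5 differences, 1 transition and 4 transversions over 23 sites: P = 1/23 = 0.043478, Q = 4/23 = 0.173913.
d = −0.5·ln(0.739131) − 0.25·ln(0.652174) = −0.5·(-0.302280) − 0.25·(-0.427444) = 0.2580.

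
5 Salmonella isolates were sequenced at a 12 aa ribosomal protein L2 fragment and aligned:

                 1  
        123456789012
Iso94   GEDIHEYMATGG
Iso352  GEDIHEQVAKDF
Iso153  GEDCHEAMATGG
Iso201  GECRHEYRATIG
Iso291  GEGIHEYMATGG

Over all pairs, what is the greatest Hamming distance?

7

Pairwise Hamming distances:
  Iso94 vs Iso352: 5
  Iso94 vs Iso153: 2
  Iso94 vs Iso201: 4
  Iso94 vs Iso291: 1
  Iso352 vs Iso153: 6
  Iso352 vs Iso201: 7
  Iso352 vs Iso291: 6
  Iso153 vs Iso201: 5
  Iso153 vs Iso291: 3
  Iso201 vs Iso291: 4
The largest is 7, between Iso352 and Iso201.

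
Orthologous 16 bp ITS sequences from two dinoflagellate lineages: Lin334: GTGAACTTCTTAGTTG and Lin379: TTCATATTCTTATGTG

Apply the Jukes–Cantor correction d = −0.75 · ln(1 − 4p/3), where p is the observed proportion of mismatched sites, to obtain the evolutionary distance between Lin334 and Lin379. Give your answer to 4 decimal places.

0.5199

Differing sites — 1:G/T; 3:G/C; 5:A/T; 6:C/A; 13:G/T; 14:T/G.
p = 6/16 = 0.375000.
d = −0.75 · ln(1 − (4/3)·0.375000) = −0.75 · ln(0.500000) = −0.75 · (-0.693147) = 0.5199.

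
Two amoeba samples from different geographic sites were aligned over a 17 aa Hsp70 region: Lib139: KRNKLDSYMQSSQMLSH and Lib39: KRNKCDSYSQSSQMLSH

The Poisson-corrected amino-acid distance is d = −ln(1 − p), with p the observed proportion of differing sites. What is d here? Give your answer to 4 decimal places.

Differing sites — 5:L/C; 9:M/S.
p = 2/17 = 0.117647.
d = −ln(1 − 0.117647) = −ln(0.882353) = 0.1252.

0.1252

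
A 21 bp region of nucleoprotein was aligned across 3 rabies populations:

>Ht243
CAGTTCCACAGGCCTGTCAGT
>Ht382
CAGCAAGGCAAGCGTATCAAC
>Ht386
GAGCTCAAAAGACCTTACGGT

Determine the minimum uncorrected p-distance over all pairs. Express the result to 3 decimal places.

0.381

Pairwise Hamming distances:
  Ht243 vs Ht382: 10
  Ht243 vs Ht386: 8
  Ht382 vs Ht386: 14
The smallest is 8 mismatches, between Ht243 and Ht386; p = 8/21 = 0.381.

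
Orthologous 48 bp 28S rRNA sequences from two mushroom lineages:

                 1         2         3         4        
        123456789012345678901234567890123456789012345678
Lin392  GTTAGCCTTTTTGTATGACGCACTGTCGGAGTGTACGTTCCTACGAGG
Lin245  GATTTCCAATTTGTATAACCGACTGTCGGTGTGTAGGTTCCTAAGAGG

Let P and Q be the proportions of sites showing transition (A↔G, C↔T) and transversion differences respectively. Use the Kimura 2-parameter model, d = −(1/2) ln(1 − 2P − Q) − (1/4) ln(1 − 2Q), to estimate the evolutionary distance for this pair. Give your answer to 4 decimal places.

0.2786

Mismatches occur at site 2 (T→A, transversion), site 4 (A→T, transversion), site 5 (G→T, transversion), site 8 (T→A, transversion), site 9 (T→A, transversion), site 17 (G→A, transition), site 20 (G→C, transversion), site 21 (C→G, transversion), site 30 (A→T, transversion), site 36 (C→G, transversion), site 44 (C→A, transversion).
Of the 11 differences, 1 transition and 10 transversions over 48 sites: P = 1/48 = 0.020833, Q = 10/48 = 0.208333.
d = −0.5·ln(0.750001) − 0.25·ln(0.583334) = −0.5·(-0.287681) − 0.25·(-0.538995) = 0.2786.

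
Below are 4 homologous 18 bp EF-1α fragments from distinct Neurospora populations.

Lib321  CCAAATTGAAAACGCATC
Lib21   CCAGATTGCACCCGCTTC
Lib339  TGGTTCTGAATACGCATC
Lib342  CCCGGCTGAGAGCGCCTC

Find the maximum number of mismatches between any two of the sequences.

Pairwise Hamming distances:
  Lib321 vs Lib21: 5
  Lib321 vs Lib339: 7
  Lib321 vs Lib342: 7
  Lib21 vs Lib339: 10
  Lib21 vs Lib342: 8
  Lib339 vs Lib342: 9
The largest is 10, between Lib21 and Lib339.

10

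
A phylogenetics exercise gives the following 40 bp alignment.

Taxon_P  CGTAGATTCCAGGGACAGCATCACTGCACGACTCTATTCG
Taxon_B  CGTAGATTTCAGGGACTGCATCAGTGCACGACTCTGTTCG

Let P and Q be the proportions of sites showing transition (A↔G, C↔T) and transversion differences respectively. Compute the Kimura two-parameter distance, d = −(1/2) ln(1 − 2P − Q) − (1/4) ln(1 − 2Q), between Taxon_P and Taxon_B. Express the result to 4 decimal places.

Mismatches occur at site 9 (C↔T, transition), site 17 (A↔T, transversion), site 24 (C↔G, transversion), site 36 (A↔G, transition).
Of the 4 differences, 2 transitions and 2 transversions over 40 sites: P = 2/40 = 0.050000, Q = 2/40 = 0.050000.
d = −0.5·ln(0.850000) − 0.25·ln(0.900000) = −0.5·(-0.162519) − 0.25·(-0.105361) = 0.1076.

0.1076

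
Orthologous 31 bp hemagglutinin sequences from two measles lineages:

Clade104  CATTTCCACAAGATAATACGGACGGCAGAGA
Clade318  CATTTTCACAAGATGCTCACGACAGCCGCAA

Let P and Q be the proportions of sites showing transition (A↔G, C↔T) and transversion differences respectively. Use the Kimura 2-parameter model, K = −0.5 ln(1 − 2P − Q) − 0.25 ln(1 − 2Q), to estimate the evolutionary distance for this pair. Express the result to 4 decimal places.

Mismatches occur at site 6 (C↔T, transition), site 15 (A↔G, transition), site 16 (A↔C, transversion), site 18 (A↔C, transversion), site 19 (C↔A, transversion), site 20 (G↔C, transversion), site 24 (G↔A, transition), site 27 (A↔C, transversion), site 29 (A↔C, transversion), site 30 (G↔A, transition).
Of the 10 differences, 4 transitions and 6 transversions over 31 sites: P = 4/31 = 0.129032, Q = 6/31 = 0.193548.
d = −0.5·ln(0.548388) − 0.25·ln(0.612904) = −0.5·(-0.600772) − 0.25·(-0.489547) = 0.4228.

0.4228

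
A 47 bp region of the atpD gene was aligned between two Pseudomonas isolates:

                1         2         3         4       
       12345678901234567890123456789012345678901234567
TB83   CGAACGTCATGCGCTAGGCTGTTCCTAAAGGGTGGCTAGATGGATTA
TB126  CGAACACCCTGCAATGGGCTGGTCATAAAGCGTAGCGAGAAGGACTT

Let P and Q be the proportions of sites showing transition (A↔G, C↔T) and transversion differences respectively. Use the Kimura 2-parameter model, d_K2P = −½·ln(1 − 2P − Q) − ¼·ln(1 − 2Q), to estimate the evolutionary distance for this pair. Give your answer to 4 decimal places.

0.3812

Differing sites — 6:G/A (Ti); 7:T/C (Ti); 9:A/C (Tv); 13:G/A (Ti); 14:C/A (Tv); 16:A/G (Ti); 22:T/G (Tv); 25:C/A (Tv); 31:G/C (Tv); 34:G/A (Ti); 37:T/G (Tv); 41:T/A (Tv); 45:T/C (Ti); 47:A/T (Tv).
Of the 14 differences, 6 transitions and 8 transversions over 47 sites: P = 6/47 = 0.127660, Q = 8/47 = 0.170213.
d = −0.5·ln(0.574467) − 0.25·ln(0.659574) = −0.5·(-0.554313) − 0.25·(-0.416161) = 0.3812.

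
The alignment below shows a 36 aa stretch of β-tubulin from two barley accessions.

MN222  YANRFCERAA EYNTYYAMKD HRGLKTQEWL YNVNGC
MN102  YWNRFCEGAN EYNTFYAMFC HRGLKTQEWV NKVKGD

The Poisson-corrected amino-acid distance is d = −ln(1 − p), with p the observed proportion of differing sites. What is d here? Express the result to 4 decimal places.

0.3646

Mismatches occur at site 2 (A↔W), site 8 (R↔G), site 10 (A↔N), site 15 (Y↔F), site 19 (K↔F), site 20 (D↔C), site 30 (L↔V), site 31 (Y↔N), site 32 (N↔K), site 34 (N↔K), site 36 (C↔D).
p = 11/36 = 0.305556.
d = −ln(1 − 0.305556) = −ln(0.694444) = 0.3646.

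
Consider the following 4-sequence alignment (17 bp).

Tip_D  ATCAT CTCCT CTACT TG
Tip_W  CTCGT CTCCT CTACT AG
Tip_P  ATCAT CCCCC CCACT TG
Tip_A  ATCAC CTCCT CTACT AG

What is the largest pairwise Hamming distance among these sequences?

Pairwise Hamming distances:
  Tip_D vs Tip_W: 3
  Tip_D vs Tip_P: 3
  Tip_D vs Tip_A: 2
  Tip_W vs Tip_P: 6
  Tip_W vs Tip_A: 3
  Tip_P vs Tip_A: 5
The largest is 6, between Tip_W and Tip_P.

6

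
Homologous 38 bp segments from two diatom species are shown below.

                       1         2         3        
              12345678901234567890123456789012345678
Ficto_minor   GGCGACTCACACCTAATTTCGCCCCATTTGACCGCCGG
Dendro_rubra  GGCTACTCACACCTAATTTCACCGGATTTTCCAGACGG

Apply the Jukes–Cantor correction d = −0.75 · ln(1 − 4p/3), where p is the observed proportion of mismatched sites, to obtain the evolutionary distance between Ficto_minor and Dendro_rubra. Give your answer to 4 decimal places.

Differing sites — 4:G/T; 21:G/A; 24:C/G; 25:C/G; 30:G/T; 31:A/C; 33:C/A; 35:C/A.
p = 8/38 = 0.210526.
d = −0.75 · ln(1 − (4/3)·0.210526) = −0.75 · ln(0.719299) = −0.75 · (-0.329478) = 0.2471.

0.2471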